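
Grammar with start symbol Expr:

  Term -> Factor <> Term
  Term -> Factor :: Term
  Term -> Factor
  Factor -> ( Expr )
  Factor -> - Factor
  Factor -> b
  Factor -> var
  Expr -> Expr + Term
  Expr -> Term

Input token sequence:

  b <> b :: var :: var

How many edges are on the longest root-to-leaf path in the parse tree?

6

[Expr [Term [Factor b] <> [Term [Factor b] :: [Term [Factor var] :: [Term [Factor var]]]]]]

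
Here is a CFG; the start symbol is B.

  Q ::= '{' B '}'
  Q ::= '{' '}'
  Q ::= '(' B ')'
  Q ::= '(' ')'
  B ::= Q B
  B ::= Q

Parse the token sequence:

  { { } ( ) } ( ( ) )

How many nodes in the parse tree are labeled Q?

[B [Q { [B [Q { }] [B [Q ( )]]] }] [B [Q ( [B [Q ( )]] )]]]

5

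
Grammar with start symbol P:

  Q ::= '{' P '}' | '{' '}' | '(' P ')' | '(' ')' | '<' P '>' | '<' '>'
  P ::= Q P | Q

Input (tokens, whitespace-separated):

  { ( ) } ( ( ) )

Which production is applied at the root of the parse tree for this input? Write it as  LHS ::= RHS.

[P [Q { [P [Q ( )]] }] [P [Q ( [P [Q ( )]] )]]]

P ::= Q P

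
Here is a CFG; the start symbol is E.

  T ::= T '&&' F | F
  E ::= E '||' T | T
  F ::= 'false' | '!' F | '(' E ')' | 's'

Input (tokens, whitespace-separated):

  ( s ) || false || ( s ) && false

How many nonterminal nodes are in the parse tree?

[E [E [E [T [F ( [E [T [F s]]] )]]] || [T [F false]]] || [T [T [F ( [E [T [F s]]] )]] && [F false]]]

17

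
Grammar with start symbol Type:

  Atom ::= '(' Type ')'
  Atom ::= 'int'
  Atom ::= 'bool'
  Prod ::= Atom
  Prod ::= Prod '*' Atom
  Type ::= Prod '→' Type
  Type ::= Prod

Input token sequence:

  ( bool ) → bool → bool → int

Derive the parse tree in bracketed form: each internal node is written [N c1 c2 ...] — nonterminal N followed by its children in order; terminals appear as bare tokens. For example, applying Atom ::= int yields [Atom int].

[Type [Prod [Atom ( [Type [Prod [Atom bool]]] )]] → [Type [Prod [Atom bool]] → [Type [Prod [Atom bool]] → [Type [Prod [Atom int]]]]]]

Type
Prod → Type
Atom → Type
( Type ) → Type
( Prod ) → Type
( Atom ) → Type
( bool ) → Type
( bool ) → Prod → Type
( bool ) → Atom → Type
( bool ) → bool → Type
( bool ) → bool → Prod → Type
( bool ) → bool → Atom → Type
( bool ) → bool → bool → Type
( bool ) → bool → bool → Prod
( bool ) → bool → bool → Atom
( bool ) → bool → bool → int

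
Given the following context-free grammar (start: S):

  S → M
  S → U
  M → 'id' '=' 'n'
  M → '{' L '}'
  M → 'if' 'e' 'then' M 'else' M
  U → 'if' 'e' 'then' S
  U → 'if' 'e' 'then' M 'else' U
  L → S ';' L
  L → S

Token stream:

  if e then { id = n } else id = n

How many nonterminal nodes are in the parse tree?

7

[S [M if e then [M { [L [S [M id = n]]] }] else [M id = n]]]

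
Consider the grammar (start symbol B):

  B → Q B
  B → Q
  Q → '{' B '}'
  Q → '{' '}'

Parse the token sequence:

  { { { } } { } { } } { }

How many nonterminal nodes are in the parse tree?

12

[B [Q { [B [Q { [B [Q { }]] }] [B [Q { }] [B [Q { }]]]] }] [B [Q { }]]]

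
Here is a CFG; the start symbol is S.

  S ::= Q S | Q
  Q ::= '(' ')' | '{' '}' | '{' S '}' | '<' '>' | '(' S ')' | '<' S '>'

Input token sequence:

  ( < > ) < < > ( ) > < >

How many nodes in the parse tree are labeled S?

[S [Q ( [S [Q < >]] )] [S [Q < [S [Q < >] [S [Q ( )]]] >] [S [Q < >]]]]

6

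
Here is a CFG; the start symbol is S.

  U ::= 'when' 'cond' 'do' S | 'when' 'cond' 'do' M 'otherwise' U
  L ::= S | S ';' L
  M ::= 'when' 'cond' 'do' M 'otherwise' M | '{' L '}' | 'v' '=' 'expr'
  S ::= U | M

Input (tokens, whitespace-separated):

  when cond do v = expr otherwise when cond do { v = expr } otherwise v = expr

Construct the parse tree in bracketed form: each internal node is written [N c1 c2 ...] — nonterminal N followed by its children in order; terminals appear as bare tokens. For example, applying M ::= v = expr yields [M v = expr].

S
M
when cond do M otherwise M
when cond do v = expr otherwise M
when cond do v = expr otherwise when cond do M otherwise M
when cond do v = expr otherwise when cond do { L } otherwise M
when cond do v = expr otherwise when cond do { S } otherwise M
when cond do v = expr otherwise when cond do { M } otherwise M
when cond do v = expr otherwise when cond do { v = expr } otherwise M
when cond do v = expr otherwise when cond do { v = expr } otherwise v = expr

[S [M when cond do [M v = expr] otherwise [M when cond do [M { [L [S [M v = expr]]] }] otherwise [M v = expr]]]]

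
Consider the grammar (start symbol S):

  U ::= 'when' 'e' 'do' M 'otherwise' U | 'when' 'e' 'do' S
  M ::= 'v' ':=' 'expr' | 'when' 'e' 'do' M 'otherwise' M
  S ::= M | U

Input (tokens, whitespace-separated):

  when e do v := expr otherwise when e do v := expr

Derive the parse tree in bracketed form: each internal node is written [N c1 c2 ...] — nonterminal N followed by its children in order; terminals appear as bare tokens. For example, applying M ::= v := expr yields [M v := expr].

[S [U when e do [M v := expr] otherwise [U when e do [S [M v := expr]]]]]

S
U
when e do M otherwise U
when e do v := expr otherwise U
when e do v := expr otherwise when e do S
when e do v := expr otherwise when e do M
when e do v := expr otherwise when e do v := expr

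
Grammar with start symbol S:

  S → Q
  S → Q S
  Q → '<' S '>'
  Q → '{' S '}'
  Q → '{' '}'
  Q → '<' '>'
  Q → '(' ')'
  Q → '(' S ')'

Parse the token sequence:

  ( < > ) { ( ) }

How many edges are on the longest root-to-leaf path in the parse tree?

5

[S [Q ( [S [Q < >]] )] [S [Q { [S [Q ( )]] }]]]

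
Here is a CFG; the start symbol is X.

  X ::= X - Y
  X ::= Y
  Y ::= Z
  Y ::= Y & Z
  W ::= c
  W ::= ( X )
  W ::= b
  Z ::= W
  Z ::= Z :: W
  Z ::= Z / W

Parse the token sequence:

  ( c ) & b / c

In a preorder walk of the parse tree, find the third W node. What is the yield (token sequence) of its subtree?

[X [Y [Y [Z [W ( [X [Y [Z [W c]]]] )]]] & [Z [Z [W b]] / [W c]]]]

b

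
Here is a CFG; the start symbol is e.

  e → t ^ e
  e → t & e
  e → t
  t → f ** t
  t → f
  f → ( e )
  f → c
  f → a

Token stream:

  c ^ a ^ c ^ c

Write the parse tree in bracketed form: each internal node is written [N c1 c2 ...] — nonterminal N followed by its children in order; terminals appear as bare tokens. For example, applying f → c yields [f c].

[e [t [f c]] ^ [e [t [f a]] ^ [e [t [f c]] ^ [e [t [f c]]]]]]

e
t ^ e
f ^ e
c ^ e
c ^ t ^ e
c ^ f ^ e
c ^ a ^ e
c ^ a ^ t ^ e
c ^ a ^ f ^ e
c ^ a ^ c ^ e
c ^ a ^ c ^ t
c ^ a ^ c ^ f
c ^ a ^ c ^ c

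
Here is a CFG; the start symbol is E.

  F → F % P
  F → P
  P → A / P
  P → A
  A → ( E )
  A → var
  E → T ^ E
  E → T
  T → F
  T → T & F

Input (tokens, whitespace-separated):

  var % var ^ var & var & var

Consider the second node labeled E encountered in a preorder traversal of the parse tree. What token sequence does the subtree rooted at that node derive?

var & var & var

[E [T [F [F [P [A var]]] % [P [A var]]]] ^ [E [T [T [T [F [P [A var]]]] & [F [P [A var]]]] & [F [P [A var]]]]]]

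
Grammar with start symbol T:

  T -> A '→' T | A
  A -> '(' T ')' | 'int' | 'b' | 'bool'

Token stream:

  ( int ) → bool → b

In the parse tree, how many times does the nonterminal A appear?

4

[T [A ( [T [A int]] )] → [T [A bool] → [T [A b]]]]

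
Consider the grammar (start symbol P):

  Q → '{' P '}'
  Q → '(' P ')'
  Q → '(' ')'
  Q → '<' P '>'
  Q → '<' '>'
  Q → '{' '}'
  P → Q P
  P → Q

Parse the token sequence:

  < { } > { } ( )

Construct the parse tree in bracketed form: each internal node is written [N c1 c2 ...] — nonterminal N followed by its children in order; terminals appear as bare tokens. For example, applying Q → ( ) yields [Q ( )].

[P [Q < [P [Q { }]] >] [P [Q { }] [P [Q ( )]]]]

P
Q P
< P > P
< Q > P
< { } > P
< { } > Q P
< { } > { } P
< { } > { } Q
< { } > { } ( )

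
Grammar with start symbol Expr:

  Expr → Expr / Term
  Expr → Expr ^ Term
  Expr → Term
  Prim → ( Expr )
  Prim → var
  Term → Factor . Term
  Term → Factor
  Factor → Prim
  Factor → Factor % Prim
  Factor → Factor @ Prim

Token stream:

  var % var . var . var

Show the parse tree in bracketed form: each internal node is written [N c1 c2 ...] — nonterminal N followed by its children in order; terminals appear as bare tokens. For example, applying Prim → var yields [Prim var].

[Expr [Term [Factor [Factor [Prim var]] % [Prim var]] . [Term [Factor [Prim var]] . [Term [Factor [Prim var]]]]]]

Expr
Term
Factor . Term
Factor % Prim . Term
Prim % Prim . Term
var % Prim . Term
var % var . Term
var % var . Factor . Term
var % var . Prim . Term
var % var . var . Term
var % var . var . Factor
var % var . var . Prim
var % var . var . var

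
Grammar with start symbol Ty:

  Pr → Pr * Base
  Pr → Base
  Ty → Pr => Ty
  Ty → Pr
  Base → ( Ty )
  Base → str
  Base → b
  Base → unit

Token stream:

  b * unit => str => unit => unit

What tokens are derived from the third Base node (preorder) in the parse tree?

str

[Ty [Pr [Pr [Base b]] * [Base unit]] => [Ty [Pr [Base str]] => [Ty [Pr [Base unit]] => [Ty [Pr [Base unit]]]]]]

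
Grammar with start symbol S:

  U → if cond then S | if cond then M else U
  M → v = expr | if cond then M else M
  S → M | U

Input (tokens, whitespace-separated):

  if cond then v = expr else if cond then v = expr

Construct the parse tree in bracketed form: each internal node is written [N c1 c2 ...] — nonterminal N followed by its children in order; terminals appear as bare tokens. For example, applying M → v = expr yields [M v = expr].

[S [U if cond then [M v = expr] else [U if cond then [S [M v = expr]]]]]

S
U
if cond then M else U
if cond then v = expr else U
if cond then v = expr else if cond then S
if cond then v = expr else if cond then M
if cond then v = expr else if cond then v = expr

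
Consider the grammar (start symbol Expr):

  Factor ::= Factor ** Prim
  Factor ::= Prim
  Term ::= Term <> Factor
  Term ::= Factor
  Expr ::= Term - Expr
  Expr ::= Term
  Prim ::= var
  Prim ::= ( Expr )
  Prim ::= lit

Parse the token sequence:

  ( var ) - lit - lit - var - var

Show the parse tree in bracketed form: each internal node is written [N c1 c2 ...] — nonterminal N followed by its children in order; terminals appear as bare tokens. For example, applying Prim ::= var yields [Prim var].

[Expr [Term [Factor [Prim ( [Expr [Term [Factor [Prim var]]]] )]]] - [Expr [Term [Factor [Prim lit]]] - [Expr [Term [Factor [Prim lit]]] - [Expr [Term [Factor [Prim var]]] - [Expr [Term [Factor [Prim var]]]]]]]]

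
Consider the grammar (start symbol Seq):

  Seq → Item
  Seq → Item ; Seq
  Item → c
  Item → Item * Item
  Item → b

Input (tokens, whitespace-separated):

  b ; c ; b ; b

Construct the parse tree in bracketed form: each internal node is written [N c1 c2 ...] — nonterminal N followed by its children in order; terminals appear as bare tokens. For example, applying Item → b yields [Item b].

[Seq [Item b] ; [Seq [Item c] ; [Seq [Item b] ; [Seq [Item b]]]]]

Seq
Item ; Seq
b ; Seq
b ; Item ; Seq
b ; c ; Seq
b ; c ; Item ; Seq
b ; c ; b ; Seq
b ; c ; b ; Item
b ; c ; b ; b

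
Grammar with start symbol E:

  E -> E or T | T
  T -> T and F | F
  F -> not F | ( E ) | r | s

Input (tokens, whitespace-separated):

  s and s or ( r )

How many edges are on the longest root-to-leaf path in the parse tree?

[E [E [T [T [F s]] and [F s]]] or [T [F ( [E [T [F r]]] )]]]

6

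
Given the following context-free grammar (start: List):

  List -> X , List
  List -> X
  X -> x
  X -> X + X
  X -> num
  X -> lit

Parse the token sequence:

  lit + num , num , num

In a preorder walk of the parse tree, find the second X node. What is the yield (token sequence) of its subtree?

[List [X [X lit] + [X num]] , [List [X num] , [List [X num]]]]

lit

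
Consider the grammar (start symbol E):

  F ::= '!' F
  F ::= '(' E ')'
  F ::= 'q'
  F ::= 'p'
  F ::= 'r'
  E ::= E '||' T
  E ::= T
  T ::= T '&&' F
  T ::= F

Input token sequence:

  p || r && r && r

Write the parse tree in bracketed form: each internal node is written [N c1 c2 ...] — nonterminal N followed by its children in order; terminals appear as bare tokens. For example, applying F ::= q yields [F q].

[E [E [T [F p]]] || [T [T [T [F r]] && [F r]] && [F r]]]

E
E || T
T || T
F || T
p || T
p || T && F
p || T && F && F
p || F && F && F
p || r && F && F
p || r && r && F
p || r && r && r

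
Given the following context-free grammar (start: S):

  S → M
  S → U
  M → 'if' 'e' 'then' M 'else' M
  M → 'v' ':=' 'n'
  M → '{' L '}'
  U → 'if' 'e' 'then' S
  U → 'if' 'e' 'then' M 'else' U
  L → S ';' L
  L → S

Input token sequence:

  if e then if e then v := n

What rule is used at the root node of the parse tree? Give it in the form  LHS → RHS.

S → U

[S [U if e then [S [U if e then [S [M v := n]]]]]]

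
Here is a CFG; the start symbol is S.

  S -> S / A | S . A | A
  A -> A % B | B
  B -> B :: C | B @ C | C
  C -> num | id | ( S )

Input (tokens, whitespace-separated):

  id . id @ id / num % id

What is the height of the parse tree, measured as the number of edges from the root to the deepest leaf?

6

[S [S [S [A [B [C id]]]] . [A [B [B [C id]] @ [C id]]]] / [A [A [B [C num]]] % [B [C id]]]]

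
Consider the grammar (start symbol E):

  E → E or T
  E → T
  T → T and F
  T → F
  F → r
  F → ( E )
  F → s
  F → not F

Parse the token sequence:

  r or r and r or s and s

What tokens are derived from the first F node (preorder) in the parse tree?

r

[E [E [E [T [F r]]] or [T [T [F r]] and [F r]]] or [T [T [F s]] and [F s]]]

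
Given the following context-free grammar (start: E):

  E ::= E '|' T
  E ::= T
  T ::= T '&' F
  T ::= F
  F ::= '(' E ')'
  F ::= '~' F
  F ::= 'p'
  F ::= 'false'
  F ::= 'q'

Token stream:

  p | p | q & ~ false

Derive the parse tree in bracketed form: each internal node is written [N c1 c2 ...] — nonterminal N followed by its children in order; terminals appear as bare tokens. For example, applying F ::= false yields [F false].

E
E | T
E | T | T
T | T | T
F | T | T
p | T | T
p | F | T
p | p | T
p | p | T & F
p | p | F & F
p | p | q & F
p | p | q & ~ F
p | p | q & ~ false

[E [E [E [T [F p]]] | [T [F p]]] | [T [T [F q]] & [F ~ [F false]]]]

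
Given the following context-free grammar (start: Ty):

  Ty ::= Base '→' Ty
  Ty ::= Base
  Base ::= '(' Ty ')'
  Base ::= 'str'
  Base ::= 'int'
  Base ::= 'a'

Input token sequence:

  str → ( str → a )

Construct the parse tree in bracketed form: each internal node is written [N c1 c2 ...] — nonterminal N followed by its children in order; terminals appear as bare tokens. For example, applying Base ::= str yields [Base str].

[Ty [Base str] → [Ty [Base ( [Ty [Base str] → [Ty [Base a]]] )]]]

Ty
Base → Ty
str → Ty
str → Base
str → ( Ty )
str → ( Base → Ty )
str → ( str → Ty )
str → ( str → Base )
str → ( str → a )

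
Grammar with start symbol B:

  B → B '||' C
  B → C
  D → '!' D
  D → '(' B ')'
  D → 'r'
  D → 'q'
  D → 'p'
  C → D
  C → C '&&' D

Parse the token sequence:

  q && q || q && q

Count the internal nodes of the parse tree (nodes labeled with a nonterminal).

[B [B [C [C [D q]] && [D q]]] || [C [C [D q]] && [D q]]]

10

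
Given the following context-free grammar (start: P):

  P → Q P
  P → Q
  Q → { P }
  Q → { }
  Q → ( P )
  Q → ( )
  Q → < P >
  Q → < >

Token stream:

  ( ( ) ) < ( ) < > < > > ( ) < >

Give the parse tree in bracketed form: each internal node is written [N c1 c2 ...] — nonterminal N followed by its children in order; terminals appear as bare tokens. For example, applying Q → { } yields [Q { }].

P
Q P
( P ) P
( Q ) P
( ( ) ) P
( ( ) ) Q P
( ( ) ) < P > P
( ( ) ) < Q P > P
( ( ) ) < ( ) P > P
( ( ) ) < ( ) Q P > P
( ( ) ) < ( ) < > P > P
( ( ) ) < ( ) < > Q > P
( ( ) ) < ( ) < > < > > P
( ( ) ) < ( ) < > < > > Q P
( ( ) ) < ( ) < > < > > ( ) P
( ( ) ) < ( ) < > < > > ( ) Q
( ( ) ) < ( ) < > < > > ( ) < >

[P [Q ( [P [Q ( )]] )] [P [Q < [P [Q ( )] [P [Q < >] [P [Q < >]]]] >] [P [Q ( )] [P [Q < >]]]]]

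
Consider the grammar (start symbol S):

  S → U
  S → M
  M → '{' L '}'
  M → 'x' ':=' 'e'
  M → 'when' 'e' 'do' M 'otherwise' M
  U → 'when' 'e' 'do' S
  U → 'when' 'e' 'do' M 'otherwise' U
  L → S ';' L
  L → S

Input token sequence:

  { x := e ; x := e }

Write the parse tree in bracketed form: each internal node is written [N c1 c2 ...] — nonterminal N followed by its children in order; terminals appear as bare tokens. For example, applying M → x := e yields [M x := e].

[S [M { [L [S [M x := e]] ; [L [S [M x := e]]]] }]]

S
M
{ L }
{ S ; L }
{ M ; L }
{ x := e ; L }
{ x := e ; S }
{ x := e ; M }
{ x := e ; x := e }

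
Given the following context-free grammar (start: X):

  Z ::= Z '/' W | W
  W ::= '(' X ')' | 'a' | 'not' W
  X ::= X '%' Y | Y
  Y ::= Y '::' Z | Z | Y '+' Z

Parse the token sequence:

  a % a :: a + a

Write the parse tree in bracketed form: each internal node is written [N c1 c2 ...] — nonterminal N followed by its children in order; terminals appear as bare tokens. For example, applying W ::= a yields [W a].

X
X % Y
Y % Y
Z % Y
W % Y
a % Y
a % Y + Z
a % Y :: Z + Z
a % Z :: Z + Z
a % W :: Z + Z
a % a :: Z + Z
a % a :: W + Z
a % a :: a + Z
a % a :: a + W
a % a :: a + a

[X [X [Y [Z [W a]]]] % [Y [Y [Y [Z [W a]]] :: [Z [W a]]] + [Z [W a]]]]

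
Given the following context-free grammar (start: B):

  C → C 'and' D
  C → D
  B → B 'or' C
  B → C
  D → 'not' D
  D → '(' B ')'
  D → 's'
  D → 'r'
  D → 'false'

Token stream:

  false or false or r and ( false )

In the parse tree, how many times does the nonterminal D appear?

[B [B [B [C [D false]]] or [C [D false]]] or [C [C [D r]] and [D ( [B [C [D false]]] )]]]

5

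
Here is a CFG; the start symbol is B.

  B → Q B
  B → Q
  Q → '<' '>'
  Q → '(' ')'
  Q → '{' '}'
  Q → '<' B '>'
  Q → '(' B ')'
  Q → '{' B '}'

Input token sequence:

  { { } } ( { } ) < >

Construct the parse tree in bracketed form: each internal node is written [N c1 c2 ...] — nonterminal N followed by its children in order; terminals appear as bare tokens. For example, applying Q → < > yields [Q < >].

B
Q B
{ B } B
{ Q } B
{ { } } B
{ { } } Q B
{ { } } ( B ) B
{ { } } ( Q ) B
{ { } } ( { } ) B
{ { } } ( { } ) Q
{ { } } ( { } ) < >

[B [Q { [B [Q { }]] }] [B [Q ( [B [Q { }]] )] [B [Q < >]]]]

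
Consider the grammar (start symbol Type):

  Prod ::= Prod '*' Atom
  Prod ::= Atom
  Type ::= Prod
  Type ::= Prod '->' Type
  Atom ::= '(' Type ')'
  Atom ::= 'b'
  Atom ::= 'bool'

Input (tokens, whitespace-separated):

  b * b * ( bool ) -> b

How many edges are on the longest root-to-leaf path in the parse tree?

6

[Type [Prod [Prod [Prod [Atom b]] * [Atom b]] * [Atom ( [Type [Prod [Atom bool]]] )]] -> [Type [Prod [Atom b]]]]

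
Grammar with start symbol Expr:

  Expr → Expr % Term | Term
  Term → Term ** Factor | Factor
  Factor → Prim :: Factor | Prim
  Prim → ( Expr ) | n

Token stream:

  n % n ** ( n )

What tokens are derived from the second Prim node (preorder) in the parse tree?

n

[Expr [Expr [Term [Factor [Prim n]]]] % [Term [Term [Factor [Prim n]]] ** [Factor [Prim ( [Expr [Term [Factor [Prim n]]]] )]]]]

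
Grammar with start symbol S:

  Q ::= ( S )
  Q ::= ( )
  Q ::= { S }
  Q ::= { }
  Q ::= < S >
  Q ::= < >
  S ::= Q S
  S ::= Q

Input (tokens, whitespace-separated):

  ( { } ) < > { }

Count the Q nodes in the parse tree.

[S [Q ( [S [Q { }]] )] [S [Q < >] [S [Q { }]]]]

4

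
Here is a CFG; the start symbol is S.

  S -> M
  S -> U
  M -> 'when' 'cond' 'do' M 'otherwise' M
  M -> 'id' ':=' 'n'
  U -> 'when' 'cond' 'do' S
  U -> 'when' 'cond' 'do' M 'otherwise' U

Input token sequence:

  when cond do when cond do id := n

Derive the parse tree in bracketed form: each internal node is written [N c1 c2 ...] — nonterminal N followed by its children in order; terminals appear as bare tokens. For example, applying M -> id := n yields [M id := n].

S
U
when cond do S
when cond do U
when cond do when cond do S
when cond do when cond do M
when cond do when cond do id := n

[S [U when cond do [S [U when cond do [S [M id := n]]]]]]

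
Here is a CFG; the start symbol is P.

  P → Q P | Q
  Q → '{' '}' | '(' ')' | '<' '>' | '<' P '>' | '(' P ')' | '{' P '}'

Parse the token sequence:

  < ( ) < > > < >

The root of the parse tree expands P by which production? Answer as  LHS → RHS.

P → Q P

[P [Q < [P [Q ( )] [P [Q < >]]] >] [P [Q < >]]]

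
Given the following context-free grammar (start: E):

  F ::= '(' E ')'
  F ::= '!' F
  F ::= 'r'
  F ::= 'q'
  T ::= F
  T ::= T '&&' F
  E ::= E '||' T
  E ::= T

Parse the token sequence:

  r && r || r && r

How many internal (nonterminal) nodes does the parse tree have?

[E [E [T [T [F r]] && [F r]]] || [T [T [F r]] && [F r]]]

10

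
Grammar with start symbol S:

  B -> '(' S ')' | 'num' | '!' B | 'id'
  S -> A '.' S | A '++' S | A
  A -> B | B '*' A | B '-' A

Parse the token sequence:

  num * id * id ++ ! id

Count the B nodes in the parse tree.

5

[S [A [B num] * [A [B id] * [A [B id]]]] ++ [S [A [B ! [B id]]]]]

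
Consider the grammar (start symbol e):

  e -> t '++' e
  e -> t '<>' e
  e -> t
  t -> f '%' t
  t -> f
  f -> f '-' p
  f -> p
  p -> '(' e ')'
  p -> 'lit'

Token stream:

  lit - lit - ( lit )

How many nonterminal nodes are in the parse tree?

12

[e [t [f [f [f [p lit]] - [p lit]] - [p ( [e [t [f [p lit]]]] )]]]]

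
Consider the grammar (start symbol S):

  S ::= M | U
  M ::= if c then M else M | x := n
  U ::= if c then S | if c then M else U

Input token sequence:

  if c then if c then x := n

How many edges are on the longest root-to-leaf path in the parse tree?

6

[S [U if c then [S [U if c then [S [M x := n]]]]]]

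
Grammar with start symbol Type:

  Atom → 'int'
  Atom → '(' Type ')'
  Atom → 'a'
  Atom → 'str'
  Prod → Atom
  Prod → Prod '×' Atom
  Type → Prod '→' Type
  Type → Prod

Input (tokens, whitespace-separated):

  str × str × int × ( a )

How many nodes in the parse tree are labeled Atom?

5

[Type [Prod [Prod [Prod [Prod [Atom str]] × [Atom str]] × [Atom int]] × [Atom ( [Type [Prod [Atom a]]] )]]]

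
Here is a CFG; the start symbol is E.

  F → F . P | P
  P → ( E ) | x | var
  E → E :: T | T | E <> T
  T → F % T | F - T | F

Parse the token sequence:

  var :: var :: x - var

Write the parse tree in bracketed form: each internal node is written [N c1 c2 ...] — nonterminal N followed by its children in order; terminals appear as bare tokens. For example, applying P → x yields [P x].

[E [E [E [T [F [P var]]]] :: [T [F [P var]]]] :: [T [F [P x]] - [T [F [P var]]]]]

E
E :: T
E :: T :: T
T :: T :: T
F :: T :: T
P :: T :: T
var :: T :: T
var :: F :: T
var :: P :: T
var :: var :: T
var :: var :: F - T
var :: var :: P - T
var :: var :: x - T
var :: var :: x - F
var :: var :: x - P
var :: var :: x - var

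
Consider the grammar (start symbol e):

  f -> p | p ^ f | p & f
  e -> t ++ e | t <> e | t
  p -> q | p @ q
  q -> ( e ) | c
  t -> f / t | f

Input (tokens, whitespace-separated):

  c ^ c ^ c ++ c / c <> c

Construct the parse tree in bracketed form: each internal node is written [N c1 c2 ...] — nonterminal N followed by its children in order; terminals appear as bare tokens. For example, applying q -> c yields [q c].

[e [t [f [p [q c]] ^ [f [p [q c]] ^ [f [p [q c]]]]]] ++ [e [t [f [p [q c]]] / [t [f [p [q c]]]]] <> [e [t [f [p [q c]]]]]]]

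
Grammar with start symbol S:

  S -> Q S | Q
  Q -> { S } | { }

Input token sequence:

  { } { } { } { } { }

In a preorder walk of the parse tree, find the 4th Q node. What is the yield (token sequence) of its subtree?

[S [Q { }] [S [Q { }] [S [Q { }] [S [Q { }] [S [Q { }]]]]]]

{ }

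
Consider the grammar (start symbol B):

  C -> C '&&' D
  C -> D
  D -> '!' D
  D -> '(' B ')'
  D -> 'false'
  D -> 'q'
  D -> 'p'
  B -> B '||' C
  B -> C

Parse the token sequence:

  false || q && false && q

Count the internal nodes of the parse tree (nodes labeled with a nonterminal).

10

[B [B [C [D false]]] || [C [C [C [D q]] && [D false]] && [D q]]]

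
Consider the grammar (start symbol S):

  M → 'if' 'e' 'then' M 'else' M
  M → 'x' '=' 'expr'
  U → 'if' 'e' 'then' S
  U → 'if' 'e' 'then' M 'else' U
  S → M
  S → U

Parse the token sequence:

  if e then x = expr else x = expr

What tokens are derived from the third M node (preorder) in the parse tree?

x = expr

[S [M if e then [M x = expr] else [M x = expr]]]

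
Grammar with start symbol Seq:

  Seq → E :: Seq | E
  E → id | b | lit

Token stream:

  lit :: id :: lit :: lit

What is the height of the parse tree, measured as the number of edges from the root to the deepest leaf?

5

[Seq [E lit] :: [Seq [E id] :: [Seq [E lit] :: [Seq [E lit]]]]]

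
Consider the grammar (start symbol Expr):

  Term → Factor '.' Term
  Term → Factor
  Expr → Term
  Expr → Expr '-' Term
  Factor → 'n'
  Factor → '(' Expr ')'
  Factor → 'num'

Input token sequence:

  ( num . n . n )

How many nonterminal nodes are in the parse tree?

10

[Expr [Term [Factor ( [Expr [Term [Factor num] . [Term [Factor n] . [Term [Factor n]]]]] )]]]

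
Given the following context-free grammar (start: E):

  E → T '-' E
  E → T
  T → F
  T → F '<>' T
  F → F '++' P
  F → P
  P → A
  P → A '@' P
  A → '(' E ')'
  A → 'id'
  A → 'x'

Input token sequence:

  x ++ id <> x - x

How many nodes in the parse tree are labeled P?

4

[E [T [F [F [P [A x]]] ++ [P [A id]]] <> [T [F [P [A x]]]]] - [E [T [F [P [A x]]]]]]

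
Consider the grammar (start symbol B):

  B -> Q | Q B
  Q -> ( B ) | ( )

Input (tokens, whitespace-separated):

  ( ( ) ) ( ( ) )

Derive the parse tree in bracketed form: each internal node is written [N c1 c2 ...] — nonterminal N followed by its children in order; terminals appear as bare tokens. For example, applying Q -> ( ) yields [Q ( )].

B
Q B
( B ) B
( Q ) B
( ( ) ) B
( ( ) ) Q
( ( ) ) ( B )
( ( ) ) ( Q )
( ( ) ) ( ( ) )

[B [Q ( [B [Q ( )]] )] [B [Q ( [B [Q ( )]] )]]]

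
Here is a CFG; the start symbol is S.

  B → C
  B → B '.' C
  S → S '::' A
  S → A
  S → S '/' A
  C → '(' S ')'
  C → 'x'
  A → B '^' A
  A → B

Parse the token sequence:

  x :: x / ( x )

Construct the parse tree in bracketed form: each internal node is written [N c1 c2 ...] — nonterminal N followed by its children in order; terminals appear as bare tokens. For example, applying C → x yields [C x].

S
S / A
S :: A / A
A :: A / A
B :: A / A
C :: A / A
x :: A / A
x :: B / A
x :: C / A
x :: x / A
x :: x / B
x :: x / C
x :: x / ( S )
x :: x / ( A )
x :: x / ( B )
x :: x / ( C )
x :: x / ( x )

[S [S [S [A [B [C x]]]] :: [A [B [C x]]]] / [A [B [C ( [S [A [B [C x]]]] )]]]]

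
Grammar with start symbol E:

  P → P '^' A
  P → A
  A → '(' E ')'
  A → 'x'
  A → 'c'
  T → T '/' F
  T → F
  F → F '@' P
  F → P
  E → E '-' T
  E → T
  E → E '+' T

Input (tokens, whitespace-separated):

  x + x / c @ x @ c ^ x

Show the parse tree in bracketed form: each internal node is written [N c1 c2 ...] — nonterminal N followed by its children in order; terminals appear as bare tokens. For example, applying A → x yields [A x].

[E [E [T [F [P [A x]]]]] + [T [T [F [P [A x]]]] / [F [F [F [P [A c]]] @ [P [A x]]] @ [P [P [A c]] ^ [A x]]]]]

E
E + T
T + T
F + T
P + T
A + T
x + T
x + T / F
x + F / F
x + P / F
x + A / F
x + x / F
x + x / F @ P
x + x / F @ P @ P
x + x / P @ P @ P
x + x / A @ P @ P
x + x / c @ P @ P
x + x / c @ A @ P
x + x / c @ x @ P
x + x / c @ x @ P ^ A
x + x / c @ x @ A ^ A
x + x / c @ x @ c ^ A
x + x / c @ x @ c ^ x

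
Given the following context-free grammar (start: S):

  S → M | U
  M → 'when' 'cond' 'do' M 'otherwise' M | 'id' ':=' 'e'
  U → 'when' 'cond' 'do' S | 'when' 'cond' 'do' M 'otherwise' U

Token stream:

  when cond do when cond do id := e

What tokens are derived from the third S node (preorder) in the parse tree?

[S [U when cond do [S [U when cond do [S [M id := e]]]]]]

id := e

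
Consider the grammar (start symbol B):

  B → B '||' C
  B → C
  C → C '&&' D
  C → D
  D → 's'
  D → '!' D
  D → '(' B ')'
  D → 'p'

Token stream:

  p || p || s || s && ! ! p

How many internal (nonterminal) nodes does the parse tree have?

[B [B [B [B [C [D p]]] || [C [D p]]] || [C [D s]]] || [C [C [D s]] && [D ! [D ! [D p]]]]]

16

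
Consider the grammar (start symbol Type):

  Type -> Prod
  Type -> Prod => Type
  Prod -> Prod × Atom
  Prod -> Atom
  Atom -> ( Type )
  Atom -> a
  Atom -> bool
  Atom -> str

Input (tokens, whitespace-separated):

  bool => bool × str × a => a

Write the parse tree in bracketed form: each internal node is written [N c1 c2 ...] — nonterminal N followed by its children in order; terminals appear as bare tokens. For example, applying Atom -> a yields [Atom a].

Type
Prod => Type
Atom => Type
bool => Type
bool => Prod => Type
bool => Prod × Atom => Type
bool => Prod × Atom × Atom => Type
bool => Atom × Atom × Atom => Type
bool => bool × Atom × Atom => Type
bool => bool × str × Atom => Type
bool => bool × str × a => Type
bool => bool × str × a => Prod
bool => bool × str × a => Atom
bool => bool × str × a => a

[Type [Prod [Atom bool]] => [Type [Prod [Prod [Prod [Atom bool]] × [Atom str]] × [Atom a]] => [Type [Prod [Atom a]]]]]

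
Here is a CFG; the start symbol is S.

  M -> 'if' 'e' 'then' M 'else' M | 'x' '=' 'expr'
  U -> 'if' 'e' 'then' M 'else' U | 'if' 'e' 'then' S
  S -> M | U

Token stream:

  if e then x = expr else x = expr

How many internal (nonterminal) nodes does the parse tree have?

4

[S [M if e then [M x = expr] else [M x = expr]]]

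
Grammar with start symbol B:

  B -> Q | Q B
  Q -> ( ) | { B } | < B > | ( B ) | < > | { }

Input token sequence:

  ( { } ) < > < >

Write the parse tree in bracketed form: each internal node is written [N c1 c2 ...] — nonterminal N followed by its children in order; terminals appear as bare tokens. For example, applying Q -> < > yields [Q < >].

B
Q B
( B ) B
( Q ) B
( { } ) B
( { } ) Q B
( { } ) < > B
( { } ) < > Q
( { } ) < > < >

[B [Q ( [B [Q { }]] )] [B [Q < >] [B [Q < >]]]]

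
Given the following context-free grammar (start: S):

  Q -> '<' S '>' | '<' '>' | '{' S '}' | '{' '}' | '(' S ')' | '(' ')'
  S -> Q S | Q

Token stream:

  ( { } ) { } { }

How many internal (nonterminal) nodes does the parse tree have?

[S [Q ( [S [Q { }]] )] [S [Q { }] [S [Q { }]]]]

8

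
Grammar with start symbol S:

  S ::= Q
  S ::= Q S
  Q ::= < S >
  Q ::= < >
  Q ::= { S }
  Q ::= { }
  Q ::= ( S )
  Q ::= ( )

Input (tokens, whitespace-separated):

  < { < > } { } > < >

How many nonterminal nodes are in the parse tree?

10

[S [Q < [S [Q { [S [Q < >]] }] [S [Q { }]]] >] [S [Q < >]]]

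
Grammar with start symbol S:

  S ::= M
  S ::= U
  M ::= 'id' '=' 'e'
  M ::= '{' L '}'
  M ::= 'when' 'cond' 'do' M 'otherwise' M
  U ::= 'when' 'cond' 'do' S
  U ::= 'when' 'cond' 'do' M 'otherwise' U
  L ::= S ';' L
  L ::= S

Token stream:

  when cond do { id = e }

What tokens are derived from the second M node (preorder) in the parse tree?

id = e

[S [U when cond do [S [M { [L [S [M id = e]]] }]]]]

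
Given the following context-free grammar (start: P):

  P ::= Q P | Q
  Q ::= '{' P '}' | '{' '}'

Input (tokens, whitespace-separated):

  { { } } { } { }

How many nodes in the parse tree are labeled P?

4

[P [Q { [P [Q { }]] }] [P [Q { }] [P [Q { }]]]]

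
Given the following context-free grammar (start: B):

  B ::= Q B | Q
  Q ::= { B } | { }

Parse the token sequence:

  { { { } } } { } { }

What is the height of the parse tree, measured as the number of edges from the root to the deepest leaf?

[B [Q { [B [Q { [B [Q { }]] }]] }] [B [Q { }] [B [Q { }]]]]

6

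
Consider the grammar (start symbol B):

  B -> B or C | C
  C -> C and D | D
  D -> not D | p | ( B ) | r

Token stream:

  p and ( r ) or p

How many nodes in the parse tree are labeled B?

[B [B [C [C [D p]] and [D ( [B [C [D r]]] )]]] or [C [D p]]]

3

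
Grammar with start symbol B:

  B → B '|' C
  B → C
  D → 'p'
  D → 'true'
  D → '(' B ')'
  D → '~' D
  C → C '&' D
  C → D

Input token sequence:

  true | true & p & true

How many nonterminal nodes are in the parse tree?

10

[B [B [C [D true]]] | [C [C [C [D true]] & [D p]] & [D true]]]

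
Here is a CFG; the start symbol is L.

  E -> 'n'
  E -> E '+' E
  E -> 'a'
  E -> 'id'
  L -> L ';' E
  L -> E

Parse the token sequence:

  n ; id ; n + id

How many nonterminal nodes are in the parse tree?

[L [L [L [E n]] ; [E id]] ; [E [E n] + [E id]]]

8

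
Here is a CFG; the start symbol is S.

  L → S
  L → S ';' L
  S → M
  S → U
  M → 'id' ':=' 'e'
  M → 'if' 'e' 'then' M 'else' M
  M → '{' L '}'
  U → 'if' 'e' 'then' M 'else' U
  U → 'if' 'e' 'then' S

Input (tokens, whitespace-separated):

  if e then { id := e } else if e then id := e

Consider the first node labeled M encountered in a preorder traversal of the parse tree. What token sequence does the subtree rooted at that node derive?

{ id := e }

[S [U if e then [M { [L [S [M id := e]]] }] else [U if e then [S [M id := e]]]]]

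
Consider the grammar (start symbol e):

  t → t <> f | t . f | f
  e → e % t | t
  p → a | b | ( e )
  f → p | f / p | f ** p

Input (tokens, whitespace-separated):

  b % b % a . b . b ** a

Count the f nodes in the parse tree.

[e [e [e [t [f [p b]]]] % [t [f [p b]]]] % [t [t [t [f [p a]]] . [f [p b]]] . [f [f [p b]] ** [p a]]]]

6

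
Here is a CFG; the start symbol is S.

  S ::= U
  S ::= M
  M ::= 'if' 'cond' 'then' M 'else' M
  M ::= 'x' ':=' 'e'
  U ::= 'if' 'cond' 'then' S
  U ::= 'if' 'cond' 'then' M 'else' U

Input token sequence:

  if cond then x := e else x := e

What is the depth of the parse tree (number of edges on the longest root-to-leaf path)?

[S [M if cond then [M x := e] else [M x := e]]]

3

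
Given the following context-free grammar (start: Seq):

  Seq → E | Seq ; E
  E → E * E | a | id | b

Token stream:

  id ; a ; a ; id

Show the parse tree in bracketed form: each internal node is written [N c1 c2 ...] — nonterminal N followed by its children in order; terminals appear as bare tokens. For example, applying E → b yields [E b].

Seq
Seq ; E
Seq ; E ; E
Seq ; E ; E ; E
E ; E ; E ; E
id ; E ; E ; E
id ; a ; E ; E
id ; a ; a ; E
id ; a ; a ; id

[Seq [Seq [Seq [Seq [E id]] ; [E a]] ; [E a]] ; [E id]]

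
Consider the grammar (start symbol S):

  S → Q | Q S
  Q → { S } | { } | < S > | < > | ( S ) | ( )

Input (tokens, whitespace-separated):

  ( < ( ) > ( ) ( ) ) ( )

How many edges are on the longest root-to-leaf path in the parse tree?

6

[S [Q ( [S [Q < [S [Q ( )]] >] [S [Q ( )] [S [Q ( )]]]] )] [S [Q ( )]]]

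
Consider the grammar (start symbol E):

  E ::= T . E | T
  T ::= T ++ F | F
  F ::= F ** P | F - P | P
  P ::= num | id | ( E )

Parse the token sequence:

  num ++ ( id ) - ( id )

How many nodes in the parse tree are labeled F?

5

[E [T [T [F [P num]]] ++ [F [F [P ( [E [T [F [P id]]]] )]] - [P ( [E [T [F [P id]]]] )]]]]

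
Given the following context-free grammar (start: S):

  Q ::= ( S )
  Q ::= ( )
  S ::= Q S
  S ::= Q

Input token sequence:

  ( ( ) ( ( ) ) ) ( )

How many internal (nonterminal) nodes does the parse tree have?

[S [Q ( [S [Q ( )] [S [Q ( [S [Q ( )]] )]]] )] [S [Q ( )]]]

10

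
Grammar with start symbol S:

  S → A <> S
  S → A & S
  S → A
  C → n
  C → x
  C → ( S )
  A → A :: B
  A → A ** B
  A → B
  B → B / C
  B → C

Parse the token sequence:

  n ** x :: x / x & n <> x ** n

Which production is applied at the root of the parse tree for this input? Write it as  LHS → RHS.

[S [A [A [A [B [C n]]] ** [B [C x]]] :: [B [B [C x]] / [C x]]] & [S [A [B [C n]]] <> [S [A [A [B [C x]]] ** [B [C n]]]]]]

S → A & S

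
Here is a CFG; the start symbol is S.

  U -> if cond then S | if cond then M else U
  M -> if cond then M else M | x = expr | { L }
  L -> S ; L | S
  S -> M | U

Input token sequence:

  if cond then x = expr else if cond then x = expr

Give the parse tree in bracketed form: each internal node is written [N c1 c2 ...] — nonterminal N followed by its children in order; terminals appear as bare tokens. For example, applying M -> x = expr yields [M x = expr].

[S [U if cond then [M x = expr] else [U if cond then [S [M x = expr]]]]]

S
U
if cond then M else U
if cond then x = expr else U
if cond then x = expr else if cond then S
if cond then x = expr else if cond then M
if cond then x = expr else if cond then x = expr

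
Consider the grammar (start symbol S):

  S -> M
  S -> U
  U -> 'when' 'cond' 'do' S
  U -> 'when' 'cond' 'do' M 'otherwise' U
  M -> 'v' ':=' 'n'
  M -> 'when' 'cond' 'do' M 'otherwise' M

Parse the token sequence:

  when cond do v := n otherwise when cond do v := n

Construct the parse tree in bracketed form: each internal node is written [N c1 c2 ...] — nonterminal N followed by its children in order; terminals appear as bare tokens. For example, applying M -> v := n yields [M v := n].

S
U
when cond do M otherwise U
when cond do v := n otherwise U
when cond do v := n otherwise when cond do S
when cond do v := n otherwise when cond do M
when cond do v := n otherwise when cond do v := n

[S [U when cond do [M v := n] otherwise [U when cond do [S [M v := n]]]]]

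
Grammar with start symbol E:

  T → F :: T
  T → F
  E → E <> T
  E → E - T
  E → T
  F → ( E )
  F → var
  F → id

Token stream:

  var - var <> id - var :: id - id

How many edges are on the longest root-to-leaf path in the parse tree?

[E [E [E [E [E [T [F var]]] - [T [F var]]] <> [T [F id]]] - [T [F var] :: [T [F id]]]] - [T [F id]]]

7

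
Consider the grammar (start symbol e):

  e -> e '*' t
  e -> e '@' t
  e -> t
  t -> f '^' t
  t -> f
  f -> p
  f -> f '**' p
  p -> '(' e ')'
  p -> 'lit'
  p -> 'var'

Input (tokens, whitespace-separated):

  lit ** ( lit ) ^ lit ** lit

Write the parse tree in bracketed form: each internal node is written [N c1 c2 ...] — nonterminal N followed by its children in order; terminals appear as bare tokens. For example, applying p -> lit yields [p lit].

[e [t [f [f [p lit]] ** [p ( [e [t [f [p lit]]]] )]] ^ [t [f [f [p lit]] ** [p lit]]]]]

e
t
f ^ t
f ** p ^ t
p ** p ^ t
lit ** p ^ t
lit ** ( e ) ^ t
lit ** ( t ) ^ t
lit ** ( f ) ^ t
lit ** ( p ) ^ t
lit ** ( lit ) ^ t
lit ** ( lit ) ^ f
lit ** ( lit ) ^ f ** p
lit ** ( lit ) ^ p ** p
lit ** ( lit ) ^ lit ** p
lit ** ( lit ) ^ lit ** lit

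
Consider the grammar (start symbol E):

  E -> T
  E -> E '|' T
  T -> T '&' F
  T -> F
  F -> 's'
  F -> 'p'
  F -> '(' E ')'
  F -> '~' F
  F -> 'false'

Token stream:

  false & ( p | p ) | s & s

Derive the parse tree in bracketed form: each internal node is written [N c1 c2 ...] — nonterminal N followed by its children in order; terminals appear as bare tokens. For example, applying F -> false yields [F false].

[E [E [T [T [F false]] & [F ( [E [E [T [F p]]] | [T [F p]]] )]]] | [T [T [F s]] & [F s]]]

E
E | T
T | T
T & F | T
F & F | T
false & F | T
false & ( E ) | T
false & ( E | T ) | T
false & ( T | T ) | T
false & ( F | T ) | T
false & ( p | T ) | T
false & ( p | F ) | T
false & ( p | p ) | T
false & ( p | p ) | T & F
false & ( p | p ) | F & F
false & ( p | p ) | s & F
false & ( p | p ) | s & s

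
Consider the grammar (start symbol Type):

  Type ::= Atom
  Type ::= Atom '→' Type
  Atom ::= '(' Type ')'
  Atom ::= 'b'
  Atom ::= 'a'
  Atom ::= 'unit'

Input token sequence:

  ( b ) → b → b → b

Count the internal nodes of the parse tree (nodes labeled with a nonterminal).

10

[Type [Atom ( [Type [Atom b]] )] → [Type [Atom b] → [Type [Atom b] → [Type [Atom b]]]]]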